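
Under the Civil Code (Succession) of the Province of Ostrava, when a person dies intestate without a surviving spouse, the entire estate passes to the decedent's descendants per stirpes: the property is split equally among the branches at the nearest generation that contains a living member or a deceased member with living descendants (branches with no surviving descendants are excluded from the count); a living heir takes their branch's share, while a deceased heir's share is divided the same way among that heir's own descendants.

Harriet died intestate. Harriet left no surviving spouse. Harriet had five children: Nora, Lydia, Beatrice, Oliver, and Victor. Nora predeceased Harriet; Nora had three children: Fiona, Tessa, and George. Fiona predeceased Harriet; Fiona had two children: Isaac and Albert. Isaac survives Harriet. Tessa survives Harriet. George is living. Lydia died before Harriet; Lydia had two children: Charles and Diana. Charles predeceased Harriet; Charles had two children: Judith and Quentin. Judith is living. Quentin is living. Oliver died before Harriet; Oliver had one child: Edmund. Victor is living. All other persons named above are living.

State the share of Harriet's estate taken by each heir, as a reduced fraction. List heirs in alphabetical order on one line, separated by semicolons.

There is no surviving spouse, so the entire estate passes to Harriet's descendants per stirpes.
The estate is divided into 5 equal shares of 1/5 among Nora, Lydia, Beatrice, Oliver, Victor.
Nora predeceased; the 1/5 allotted to Nora's branch passes to Nora's issue by representation.
The 1/5 is divided into 3 equal shares of 1/15 among Fiona, Tessa, George.
Fiona predeceased; the 1/15 allotted to Fiona's branch passes to Fiona's issue by representation.
The 1/15 is divided into 2 equal shares of 1/30 among Isaac, Albert.
Isaac is living and takes 1/30.
Albert is living and takes 1/30.
Tessa is living and takes 1/15.
George is living and takes 1/15.
Lydia predeceased; the 1/5 allotted to Lydia's branch passes to Lydia's issue by representation.
The 1/5 is divided into 2 equal shares of 1/10 among Charles, Diana.
Charles predeceased; the 1/10 allotted to Charles's branch passes to Charles's issue by representation.
The 1/10 is divided into 2 equal shares of 1/20 among Judith, Quentin.
Judith is living and takes 1/20.
Quentin is living and takes 1/20.
Diana is living and takes 1/10.
Beatrice is living and takes 1/5.
Oliver predeceased; the 1/5 allotted to Oliver's branch passes to Oliver's issue by representation.
Edmund is the sole taker at this level and receives the full 1/5.
Victor is living and takes 1/5.

Albert 1/30; Beatrice 1/5; Diana 1/10; Edmund 1/5; George 1/15; Isaac 1/30; Judith 1/20; Quentin 1/20; Tessa 1/15; Victor 1/5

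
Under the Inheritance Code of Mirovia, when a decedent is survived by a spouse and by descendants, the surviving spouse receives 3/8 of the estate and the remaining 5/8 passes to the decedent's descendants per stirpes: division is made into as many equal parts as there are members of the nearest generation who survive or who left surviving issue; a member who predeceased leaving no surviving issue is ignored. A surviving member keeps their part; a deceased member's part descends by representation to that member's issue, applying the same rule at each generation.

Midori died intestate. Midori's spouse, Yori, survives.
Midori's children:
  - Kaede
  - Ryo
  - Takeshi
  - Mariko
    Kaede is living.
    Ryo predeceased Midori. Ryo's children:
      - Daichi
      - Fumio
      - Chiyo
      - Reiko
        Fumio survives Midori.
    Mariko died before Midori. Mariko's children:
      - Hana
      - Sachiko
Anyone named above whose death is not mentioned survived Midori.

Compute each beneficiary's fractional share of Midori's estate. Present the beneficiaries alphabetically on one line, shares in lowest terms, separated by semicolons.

Yori, as surviving spouse, takes 3/8.
The remaining 5/8 passes to Midori's descendants per stirpes.
The 5/8 is divided into 4 equal shares of 5/32 among Kaede, Ryo, Takeshi, Mariko.
Kaede is living and takes 5/32.
Ryo predeceased; the 5/32 allotted to Ryo's branch passes to Ryo's issue by representation.
The 5/32 is divided into 4 equal shares of 5/128 among Daichi, Fumio, Chiyo, Reiko.
Daichi is living and takes 5/128.
Fumio is living and takes 5/128.
Chiyo is living and takes 5/128.
Reiko is living and takes 5/128.
Takeshi is living and takes 5/32.
Mariko predeceased; the 5/32 allotted to Mariko's branch passes to Mariko's issue by representation.
The 5/32 is divided into 2 equal shares of 5/64 among Hana, Sachiko.
Hana is living and takes 5/64.
Sachiko is living and takes 5/64.

Chiyo 5/128; Daichi 5/128; Fumio 5/128; Hana 5/64; Kaede 5/32; Reiko 5/128; Sachiko 5/64; Takeshi 5/32; Yori 3/8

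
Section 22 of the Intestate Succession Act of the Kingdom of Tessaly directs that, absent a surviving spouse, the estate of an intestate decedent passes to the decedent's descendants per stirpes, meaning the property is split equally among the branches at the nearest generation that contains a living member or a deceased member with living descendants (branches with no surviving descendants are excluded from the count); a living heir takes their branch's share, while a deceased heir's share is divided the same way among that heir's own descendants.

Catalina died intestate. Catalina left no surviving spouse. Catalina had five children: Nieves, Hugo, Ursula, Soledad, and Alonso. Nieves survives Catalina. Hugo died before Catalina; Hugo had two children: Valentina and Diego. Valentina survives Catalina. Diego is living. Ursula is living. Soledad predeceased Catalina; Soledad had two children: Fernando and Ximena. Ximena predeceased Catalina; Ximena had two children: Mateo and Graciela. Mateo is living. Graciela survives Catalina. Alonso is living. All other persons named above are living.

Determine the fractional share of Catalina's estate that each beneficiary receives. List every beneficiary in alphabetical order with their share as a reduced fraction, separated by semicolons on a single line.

Alonso 1/5; Diego 1/10; Fernando 1/10; Graciela 1/20; Mateo 1/20; Nieves 1/5; Ursula 1/5; Valentina 1/10

There is no surviving spouse, so the entire estate passes to Catalina's descendants per stirpes.
The estate is divided into 5 equal shares of 1/5 among Nieves, Hugo, Ursula, Soledad, Alonso.
Nieves is living and takes 1/5.
Hugo predeceased; the 1/5 allotted to Hugo's branch passes to Hugo's issue by representation.
The 1/5 is divided into 2 equal shares of 1/10 among Valentina, Diego.
Valentina is living and takes 1/10.
Diego is living and takes 1/10.
Ursula is living and takes 1/5.
Soledad predeceased; the 1/5 allotted to Soledad's branch passes to Soledad's issue by representation.
The 1/5 is divided into 2 equal shares of 1/10 among Fernando, Ximena.
Fernando is living and takes 1/10.
Ximena predeceased; the 1/10 allotted to Ximena's branch passes to Ximena's issue by representation.
The 1/10 is divided into 2 equal shares of 1/20 among Mateo, Graciela.
Mateo is living and takes 1/20.
Graciela is living and takes 1/20.
Alonso is living and takes 1/5.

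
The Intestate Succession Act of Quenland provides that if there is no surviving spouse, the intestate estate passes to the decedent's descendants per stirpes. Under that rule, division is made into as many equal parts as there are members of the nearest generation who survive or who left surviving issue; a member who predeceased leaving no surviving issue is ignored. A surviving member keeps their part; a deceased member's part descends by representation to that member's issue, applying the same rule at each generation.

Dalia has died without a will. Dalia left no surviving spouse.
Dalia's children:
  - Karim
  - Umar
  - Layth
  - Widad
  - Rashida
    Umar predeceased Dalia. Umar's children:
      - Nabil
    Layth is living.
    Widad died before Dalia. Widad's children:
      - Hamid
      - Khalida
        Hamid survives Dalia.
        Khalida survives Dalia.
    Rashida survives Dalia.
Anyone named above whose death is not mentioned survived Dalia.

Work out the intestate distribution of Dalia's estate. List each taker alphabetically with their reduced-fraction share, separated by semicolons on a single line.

Hamid 1/10; Karim 1/5; Khalida 1/10; Layth 1/5; Nabil 1/5; Rashida 1/5

There is no surviving spouse, so the entire estate passes to Dalia's descendants per stirpes.
The estate is divided into 5 equal shares of 1/5 among Karim, Umar, Layth, Widad, Rashida.
Karim is living and takes 1/5.
Umar predeceased; the 1/5 allotted to Umar's branch passes to Umar's issue by representation.
Nabil is the sole taker at this level and receives the full 1/5.
Layth is living and takes 1/5.
Widad predeceased; the 1/5 allotted to Widad's branch passes to Widad's issue by representation.
The 1/5 is divided into 2 equal shares of 1/10 among Hamid, Khalida.
Hamid is living and takes 1/10.
Khalida is living and takes 1/10.
Rashida is living and takes 1/5.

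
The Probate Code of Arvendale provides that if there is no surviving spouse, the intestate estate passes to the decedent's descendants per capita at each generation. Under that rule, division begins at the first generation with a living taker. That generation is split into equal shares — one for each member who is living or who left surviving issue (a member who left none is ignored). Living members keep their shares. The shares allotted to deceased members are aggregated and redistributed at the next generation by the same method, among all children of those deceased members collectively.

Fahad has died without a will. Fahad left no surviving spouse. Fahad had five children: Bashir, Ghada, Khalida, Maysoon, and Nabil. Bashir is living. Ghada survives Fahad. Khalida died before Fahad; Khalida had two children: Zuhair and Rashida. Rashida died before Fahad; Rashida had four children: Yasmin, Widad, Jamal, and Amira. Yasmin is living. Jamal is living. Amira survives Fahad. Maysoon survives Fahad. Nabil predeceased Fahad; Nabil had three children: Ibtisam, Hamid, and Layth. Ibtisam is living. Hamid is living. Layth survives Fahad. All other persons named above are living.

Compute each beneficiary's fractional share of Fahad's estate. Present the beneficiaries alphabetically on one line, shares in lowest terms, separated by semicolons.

Amira 1/50; Bashir 1/5; Ghada 1/5; Hamid 2/25; Ibtisam 2/25; Jamal 1/50; Layth 2/25; Maysoon 1/5; Widad 1/50; Yasmin 1/50; Zuhair 2/25

There is no surviving spouse, so the entire estate passes to Fahad's descendants per capita at each generation.
At generation 1 (Bashir, Ghada, Khalida, Maysoon, Nabil) there are 5 shares of (1)/5 = 1/5 each.
Living: Bashir, Ghada, and Maysoon — each takes 1/5.
Deceased: Khalida and Nabil. Their combined 2/5 is pooled and carried to generation 2.
At generation 2 (Zuhair, Rashida, Ibtisam, Hamid, Layth) there are 5 shares of (2/5)/5 = 2/25 each.
Living: Zuhair, Ibtisam, Hamid, and Layth — each takes 2/25.
Deceased: Rashida. That 2/25 share is carried to generation 3.
At generation 3 (Yasmin, Widad, Jamal, Amira) there are 4 shares of (2/25)/4 = 1/50 each.
Living: Yasmin, Widad, Jamal, and Amira — each takes 1/50.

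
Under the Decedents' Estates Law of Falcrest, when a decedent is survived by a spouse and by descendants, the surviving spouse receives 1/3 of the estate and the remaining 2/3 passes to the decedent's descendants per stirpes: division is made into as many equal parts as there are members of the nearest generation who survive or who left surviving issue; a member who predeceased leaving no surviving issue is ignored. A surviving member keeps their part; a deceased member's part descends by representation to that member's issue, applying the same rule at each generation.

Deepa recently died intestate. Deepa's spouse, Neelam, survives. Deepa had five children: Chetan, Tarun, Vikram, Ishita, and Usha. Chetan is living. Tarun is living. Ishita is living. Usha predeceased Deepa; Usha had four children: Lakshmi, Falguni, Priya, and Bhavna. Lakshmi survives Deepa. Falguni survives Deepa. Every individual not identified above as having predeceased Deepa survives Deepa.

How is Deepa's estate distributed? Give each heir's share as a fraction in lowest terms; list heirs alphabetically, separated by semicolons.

Neelam, as surviving spouse, takes 1/3.
The remaining 2/3 passes to Deepa's descendants per stirpes.
The 2/3 is divided into 5 equal shares of 2/15 among Chetan, Tarun, Vikram, Ishita, Usha.
Chetan is living and takes 2/15.
Tarun is living and takes 2/15.
Vikram is living and takes 2/15.
Ishita is living and takes 2/15.
Usha predeceased; the 2/15 allotted to Usha's branch passes to Usha's issue by representation.
The 2/15 is divided into 4 equal shares of 1/30 among Lakshmi, Falguni, Priya, Bhavna.
Lakshmi is living and takes 1/30.
Falguni is living and takes 1/30.
Priya is living and takes 1/30.
Bhavna is living and takes 1/30.

Bhavna 1/30; Chetan 2/15; Falguni 1/30; Ishita 2/15; Lakshmi 1/30; Neelam 1/3; Priya 1/30; Tarun 2/15; Vikram 2/15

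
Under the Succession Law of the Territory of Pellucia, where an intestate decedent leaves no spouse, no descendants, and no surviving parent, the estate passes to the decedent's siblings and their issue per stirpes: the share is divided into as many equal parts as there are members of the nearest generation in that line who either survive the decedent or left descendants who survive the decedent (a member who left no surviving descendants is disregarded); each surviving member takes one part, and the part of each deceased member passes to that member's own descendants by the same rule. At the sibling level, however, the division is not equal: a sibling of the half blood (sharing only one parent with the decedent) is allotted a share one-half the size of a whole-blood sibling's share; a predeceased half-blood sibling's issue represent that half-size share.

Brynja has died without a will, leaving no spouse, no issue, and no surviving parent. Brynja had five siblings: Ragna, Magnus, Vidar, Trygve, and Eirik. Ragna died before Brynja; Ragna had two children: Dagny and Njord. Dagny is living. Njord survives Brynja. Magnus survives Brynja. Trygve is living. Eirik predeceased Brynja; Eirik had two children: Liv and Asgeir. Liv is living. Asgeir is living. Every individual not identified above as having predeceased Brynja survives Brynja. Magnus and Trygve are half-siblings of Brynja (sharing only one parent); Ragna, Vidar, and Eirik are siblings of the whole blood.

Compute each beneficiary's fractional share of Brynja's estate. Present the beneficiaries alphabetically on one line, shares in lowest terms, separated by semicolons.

No spouse, descendants, or parent survives, so the estate passes to Brynja's siblings per stirpes.
Half-blood siblings count for one-half the weight of whole-blood siblings at the initial division.
Dividing 1 in proportion to weights (total weight 4): Ragna (weight 1) → 1/4; Magnus (weight 1/2) → 1/8; Vidar (weight 1) → 1/4; Trygve (weight 1/2) → 1/8; Eirik (weight 1) → 1/4.
Ragna predeceased; the 1/4 allotted to Ragna's branch passes to Ragna's issue by representation.
The 1/4 is divided into 2 equal shares of 1/8 among Dagny, Njord.
Dagny is living and takes 1/8.
Njord is living and takes 1/8.
Magnus is living and takes 1/8.
Vidar is living and takes 1/4.
Trygve is living and takes 1/8.
Eirik predeceased; the 1/4 allotted to Eirik's branch passes to Eirik's issue by representation.
The 1/4 is divided into 2 equal shares of 1/8 among Liv, Asgeir.
Liv is living and takes 1/8.
Asgeir is living and takes 1/8.

Asgeir 1/8; Dagny 1/8; Liv 1/8; Magnus 1/8; Njord 1/8; Trygve 1/8; Vidar 1/4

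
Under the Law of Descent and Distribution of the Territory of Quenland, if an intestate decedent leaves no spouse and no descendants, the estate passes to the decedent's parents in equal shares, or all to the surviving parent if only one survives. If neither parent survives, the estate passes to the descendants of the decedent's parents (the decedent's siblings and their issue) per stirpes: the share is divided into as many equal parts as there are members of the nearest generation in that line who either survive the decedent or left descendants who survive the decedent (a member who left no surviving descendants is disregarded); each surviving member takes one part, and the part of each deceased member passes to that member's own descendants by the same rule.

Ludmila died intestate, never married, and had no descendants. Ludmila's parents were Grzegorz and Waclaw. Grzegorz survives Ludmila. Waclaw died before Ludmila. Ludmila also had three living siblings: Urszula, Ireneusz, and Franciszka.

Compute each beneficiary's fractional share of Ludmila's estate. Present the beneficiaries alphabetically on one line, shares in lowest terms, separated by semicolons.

Only one parent, Grzegorz, survives, so Grzegorz takes the entire estate. The siblings take nothing because a surviving parent has priority.

Grzegorz 1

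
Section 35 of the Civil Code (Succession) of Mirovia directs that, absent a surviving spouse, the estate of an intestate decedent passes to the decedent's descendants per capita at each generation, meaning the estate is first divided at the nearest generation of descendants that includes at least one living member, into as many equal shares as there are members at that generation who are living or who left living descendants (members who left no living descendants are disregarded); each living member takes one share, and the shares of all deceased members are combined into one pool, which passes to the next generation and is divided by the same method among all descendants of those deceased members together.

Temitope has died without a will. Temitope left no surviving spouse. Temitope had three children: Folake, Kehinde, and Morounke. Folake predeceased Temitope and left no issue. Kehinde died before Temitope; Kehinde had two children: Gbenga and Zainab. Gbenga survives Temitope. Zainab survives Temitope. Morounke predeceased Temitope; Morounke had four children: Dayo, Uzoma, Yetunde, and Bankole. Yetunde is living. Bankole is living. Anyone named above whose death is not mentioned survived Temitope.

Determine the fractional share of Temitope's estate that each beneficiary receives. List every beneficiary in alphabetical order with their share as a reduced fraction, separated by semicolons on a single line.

There is no surviving spouse, so the entire estate passes to Temitope's descendants per capita at each generation.
No one at generation 1 (Kehinde, Morounke) is living; moving to the next generation.
At generation 2 (Gbenga, Zainab, Dayo, Uzoma, Yetunde, Bankole) there are 6 shares of (1)/6 = 1/6 each.
Living: Gbenga, Zainab, Dayo, Uzoma, Yetunde, and Bankole — each takes 1/6.

Bankole 1/6; Dayo 1/6; Gbenga 1/6; Uzoma 1/6; Yetunde 1/6; Zainab 1/6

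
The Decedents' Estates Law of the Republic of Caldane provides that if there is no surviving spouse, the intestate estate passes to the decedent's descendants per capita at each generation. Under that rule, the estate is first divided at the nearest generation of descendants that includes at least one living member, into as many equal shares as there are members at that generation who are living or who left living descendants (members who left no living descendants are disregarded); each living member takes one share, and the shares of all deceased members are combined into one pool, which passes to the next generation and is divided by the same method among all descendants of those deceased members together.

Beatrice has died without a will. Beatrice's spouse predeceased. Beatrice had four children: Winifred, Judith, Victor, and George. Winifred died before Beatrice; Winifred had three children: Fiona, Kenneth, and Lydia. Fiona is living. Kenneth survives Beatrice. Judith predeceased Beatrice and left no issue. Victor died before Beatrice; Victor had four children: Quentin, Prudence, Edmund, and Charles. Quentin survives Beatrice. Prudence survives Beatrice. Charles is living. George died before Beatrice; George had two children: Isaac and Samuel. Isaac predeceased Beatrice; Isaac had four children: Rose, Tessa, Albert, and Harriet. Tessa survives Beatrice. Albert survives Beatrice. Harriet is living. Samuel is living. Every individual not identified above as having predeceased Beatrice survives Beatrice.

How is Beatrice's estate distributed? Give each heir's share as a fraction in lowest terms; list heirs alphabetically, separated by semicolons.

Albert 1/36; Charles 1/9; Edmund 1/9; Fiona 1/9; Harriet 1/36; Kenneth 1/9; Lydia 1/9; Prudence 1/9; Quentin 1/9; Rose 1/36; Samuel 1/9; Tessa 1/36

There is no surviving spouse, so the entire estate passes to Beatrice's descendants per capita at each generation.
No one at generation 1 (Winifred, Victor, George) is living; moving to the next generation.
At generation 2 (Fiona, Kenneth, Lydia, Quentin, Prudence, Edmund, Charles, Isaac, Samuel) there are 9 shares of (1)/9 = 1/9 each.
Living: Fiona, Kenneth, Lydia, Quentin, Prudence, Edmund, Charles, and Samuel — each takes 1/9.
Deceased: Isaac. That 1/9 share is carried to generation 3.
At generation 3 (Rose, Tessa, Albert, Harriet) there are 4 shares of (1/9)/4 = 1/36 each.
Living: Rose, Tessa, Albert, and Harriet — each takes 1/36.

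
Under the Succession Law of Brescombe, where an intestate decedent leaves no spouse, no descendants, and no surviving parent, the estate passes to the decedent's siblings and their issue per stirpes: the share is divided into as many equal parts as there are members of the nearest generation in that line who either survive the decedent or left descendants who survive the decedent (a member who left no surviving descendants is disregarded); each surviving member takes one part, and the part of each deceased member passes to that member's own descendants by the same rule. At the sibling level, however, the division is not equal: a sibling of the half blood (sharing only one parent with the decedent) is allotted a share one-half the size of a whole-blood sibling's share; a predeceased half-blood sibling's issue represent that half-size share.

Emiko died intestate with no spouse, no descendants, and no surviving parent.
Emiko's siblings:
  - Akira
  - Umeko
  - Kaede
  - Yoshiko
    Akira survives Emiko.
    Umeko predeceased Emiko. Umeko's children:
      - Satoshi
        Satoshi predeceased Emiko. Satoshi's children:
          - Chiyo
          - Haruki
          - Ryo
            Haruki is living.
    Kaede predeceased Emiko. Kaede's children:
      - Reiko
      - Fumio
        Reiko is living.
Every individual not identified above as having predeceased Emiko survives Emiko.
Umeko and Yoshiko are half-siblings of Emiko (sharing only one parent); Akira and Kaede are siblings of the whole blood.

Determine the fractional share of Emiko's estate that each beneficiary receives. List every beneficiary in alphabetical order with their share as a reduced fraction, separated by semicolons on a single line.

No spouse, descendants, or parent survives, so the estate passes to Emiko's siblings per stirpes.
Half-blood siblings count for one-half the weight of whole-blood siblings at the initial division.
Dividing 1 in proportion to weights (total weight 3): Akira (weight 1) → 1/3; Umeko (weight 1/2) → 1/6; Kaede (weight 1) → 1/3; Yoshiko (weight 1/2) → 1/6.
Akira is living and takes 1/3.
Umeko predeceased; the 1/6 allotted to Umeko's branch passes to Umeko's issue by representation.
Satoshi's line is the sole branch at this level, so the full 1/6 passes to Satoshi's issue by representation.
The 1/6 is divided into 3 equal shares of 1/18 among Chiyo, Haruki, Ryo.
Chiyo is living and takes 1/18.
Haruki is living and takes 1/18.
Ryo is living and takes 1/18.
Kaede predeceased; the 1/3 allotted to Kaede's branch passes to Kaede's issue by representation.
The 1/3 is divided into 2 equal shares of 1/6 among Reiko, Fumio.
Reiko is living and takes 1/6.
Fumio is living and takes 1/6.
Yoshiko is living and takes 1/6.

Akira 1/3; Chiyo 1/18; Fumio 1/6; Haruki 1/18; Reiko 1/6; Ryo 1/18; Yoshiko 1/6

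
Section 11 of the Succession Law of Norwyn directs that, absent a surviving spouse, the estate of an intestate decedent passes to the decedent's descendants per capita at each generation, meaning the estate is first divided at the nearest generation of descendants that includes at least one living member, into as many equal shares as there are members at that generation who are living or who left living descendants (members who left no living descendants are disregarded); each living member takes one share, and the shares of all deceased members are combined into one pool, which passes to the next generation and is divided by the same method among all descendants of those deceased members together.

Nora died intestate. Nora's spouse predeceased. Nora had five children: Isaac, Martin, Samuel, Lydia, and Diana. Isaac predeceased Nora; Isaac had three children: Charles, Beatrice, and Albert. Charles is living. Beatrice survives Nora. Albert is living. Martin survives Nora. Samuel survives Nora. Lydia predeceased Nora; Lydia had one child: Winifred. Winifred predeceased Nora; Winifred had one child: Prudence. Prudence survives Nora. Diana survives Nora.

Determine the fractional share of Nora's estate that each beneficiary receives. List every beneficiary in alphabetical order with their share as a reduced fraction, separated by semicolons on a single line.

There is no surviving spouse, so the entire estate passes to Nora's descendants per capita at each generation.
At generation 1 (Isaac, Martin, Samuel, Lydia, Diana) there are 5 shares of (1)/5 = 1/5 each.
Living: Martin, Samuel, and Diana — each takes 1/5.
Deceased: Isaac and Lydia. Their combined 2/5 is pooled and carried to generation 2.
At generation 2 (Charles, Beatrice, Albert, Winifred) there are 4 shares of (2/5)/4 = 1/10 each.
Living: Charles, Beatrice, and Albert — each takes 1/10.
Deceased: Winifred. That 1/10 share is carried to generation 3.
At generation 3 (Prudence) there are 1 shares of (1/10)/1 = 1/10 each.
Living: Prudence — each takes 1/10.

Albert 1/10; Beatrice 1/10; Charles 1/10; Diana 1/5; Martin 1/5; Prudence 1/10; Samuel 1/5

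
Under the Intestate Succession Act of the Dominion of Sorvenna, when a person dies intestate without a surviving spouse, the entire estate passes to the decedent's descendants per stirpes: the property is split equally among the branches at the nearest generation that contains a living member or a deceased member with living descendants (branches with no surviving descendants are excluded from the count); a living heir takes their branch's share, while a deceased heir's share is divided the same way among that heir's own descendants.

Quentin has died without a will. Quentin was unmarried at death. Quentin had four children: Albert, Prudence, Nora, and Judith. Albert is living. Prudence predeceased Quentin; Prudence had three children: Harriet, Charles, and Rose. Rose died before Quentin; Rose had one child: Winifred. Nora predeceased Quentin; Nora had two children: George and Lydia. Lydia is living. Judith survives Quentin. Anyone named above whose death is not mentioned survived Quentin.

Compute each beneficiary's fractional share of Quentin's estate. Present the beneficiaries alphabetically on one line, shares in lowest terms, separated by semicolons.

There is no surviving spouse, so the entire estate passes to Quentin's descendants per stirpes.
The estate is divided into 4 equal shares of 1/4 among Albert, Prudence, Nora, Judith.
Albert is living and takes 1/4.
Prudence predeceased; the 1/4 allotted to Prudence's branch passes to Prudence's issue by representation.
The 1/4 is divided into 3 equal shares of 1/12 among Harriet, Charles, Rose.
Harriet is living and takes 1/12.
Charles is living and takes 1/12.
Rose predeceased; the 1/12 allotted to Rose's branch passes to Rose's issue by representation.
Winifred is the sole taker at this level and receives the full 1/12.
Nora predeceased; the 1/4 allotted to Nora's branch passes to Nora's issue by representation.
The 1/4 is divided into 2 equal shares of 1/8 among George, Lydia.
George is living and takes 1/8.
Lydia is living and takes 1/8.
Judith is living and takes 1/4.

Albert 1/4; Charles 1/12; George 1/8; Harriet 1/12; Judith 1/4; Lydia 1/8; Winifred 1/12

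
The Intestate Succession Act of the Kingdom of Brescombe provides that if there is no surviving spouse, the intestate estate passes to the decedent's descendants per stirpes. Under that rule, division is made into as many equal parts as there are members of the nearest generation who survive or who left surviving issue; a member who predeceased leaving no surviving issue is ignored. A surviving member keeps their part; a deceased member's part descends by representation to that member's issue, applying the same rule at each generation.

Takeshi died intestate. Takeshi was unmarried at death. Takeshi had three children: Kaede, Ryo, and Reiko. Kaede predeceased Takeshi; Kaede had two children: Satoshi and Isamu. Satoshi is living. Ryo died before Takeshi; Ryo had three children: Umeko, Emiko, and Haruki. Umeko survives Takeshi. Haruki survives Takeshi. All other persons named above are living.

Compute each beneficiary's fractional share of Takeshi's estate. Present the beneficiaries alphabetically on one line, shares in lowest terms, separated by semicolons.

There is no surviving spouse, so the entire estate passes to Takeshi's descendants per stirpes.
The estate is divided into 3 equal shares of 1/3 among Kaede, Ryo, Reiko.
Kaede predeceased; the 1/3 allotted to Kaede's branch passes to Kaede's issue by representation.
The 1/3 is divided into 2 equal shares of 1/6 among Satoshi, Isamu.
Satoshi is living and takes 1/6.
Isamu is living and takes 1/6.
Ryo predeceased; the 1/3 allotted to Ryo's branch passes to Ryo's issue by representation.
The 1/3 is divided into 3 equal shares of 1/9 among Umeko, Emiko, Haruki.
Umeko is living and takes 1/9.
Emiko is living and takes 1/9.
Haruki is living and takes 1/9.
Reiko is living and takes 1/3.

Emiko 1/9; Haruki 1/9; Isamu 1/6; Reiko 1/3; Satoshi 1/6; Umeko 1/9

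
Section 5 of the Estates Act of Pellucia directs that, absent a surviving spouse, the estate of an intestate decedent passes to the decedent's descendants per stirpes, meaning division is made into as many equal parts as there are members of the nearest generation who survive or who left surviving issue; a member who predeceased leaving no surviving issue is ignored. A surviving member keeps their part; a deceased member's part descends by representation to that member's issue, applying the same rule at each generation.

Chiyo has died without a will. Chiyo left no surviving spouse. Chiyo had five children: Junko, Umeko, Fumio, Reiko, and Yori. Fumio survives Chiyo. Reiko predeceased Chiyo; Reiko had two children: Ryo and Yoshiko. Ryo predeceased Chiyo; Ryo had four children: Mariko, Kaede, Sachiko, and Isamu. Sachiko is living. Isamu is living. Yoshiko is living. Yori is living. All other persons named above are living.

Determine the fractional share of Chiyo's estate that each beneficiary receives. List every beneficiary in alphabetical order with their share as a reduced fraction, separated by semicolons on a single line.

Fumio 1/5; Isamu 1/40; Junko 1/5; Kaede 1/40; Mariko 1/40; Sachiko 1/40; Umeko 1/5; Yori 1/5; Yoshiko 1/10

There is no surviving spouse, so the entire estate passes to Chiyo's descendants per stirpes.
The estate is divided into 5 equal shares of 1/5 among Junko, Umeko, Fumio, Reiko, Yori.
Junko is living and takes 1/5.
Umeko is living and takes 1/5.
Fumio is living and takes 1/5.
Reiko predeceased; the 1/5 allotted to Reiko's branch passes to Reiko's issue by representation.
The 1/5 is divided into 2 equal shares of 1/10 among Ryo, Yoshiko.
Ryo predeceased; the 1/10 allotted to Ryo's branch passes to Ryo's issue by representation.
The 1/10 is divided into 4 equal shares of 1/40 among Mariko, Kaede, Sachiko, Isamu.
Mariko is living and takes 1/40.
Kaede is living and takes 1/40.
Sachiko is living and takes 1/40.
Isamu is living and takes 1/40.
Yoshiko is living and takes 1/10.
Yori is living and takes 1/5.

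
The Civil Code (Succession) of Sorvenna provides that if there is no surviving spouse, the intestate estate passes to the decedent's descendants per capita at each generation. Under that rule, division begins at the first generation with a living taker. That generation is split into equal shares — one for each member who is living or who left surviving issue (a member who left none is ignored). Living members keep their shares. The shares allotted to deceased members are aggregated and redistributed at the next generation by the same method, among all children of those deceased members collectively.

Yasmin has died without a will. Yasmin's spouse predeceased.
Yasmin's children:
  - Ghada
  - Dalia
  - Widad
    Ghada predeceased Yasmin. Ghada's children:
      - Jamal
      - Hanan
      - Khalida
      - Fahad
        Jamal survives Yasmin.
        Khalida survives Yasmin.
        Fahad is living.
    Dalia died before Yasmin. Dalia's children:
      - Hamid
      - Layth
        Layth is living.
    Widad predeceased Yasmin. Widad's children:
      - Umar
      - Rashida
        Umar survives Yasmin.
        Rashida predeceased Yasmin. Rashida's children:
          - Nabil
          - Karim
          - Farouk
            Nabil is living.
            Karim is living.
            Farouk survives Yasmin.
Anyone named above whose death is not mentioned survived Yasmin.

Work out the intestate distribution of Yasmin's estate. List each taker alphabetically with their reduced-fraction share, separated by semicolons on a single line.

There is no surviving spouse, so the entire estate passes to Yasmin's descendants per capita at each generation.
No one at generation 1 (Ghada, Dalia, Widad) is living; moving to the next generation.
At generation 2 (Jamal, Hanan, Khalida, Fahad, Hamid, Layth, Umar, Rashida) there are 8 shares of (1)/8 = 1/8 each.
Living: Jamal, Hanan, Khalida, Fahad, Hamid, Layth, and Umar — each takes 1/8.
Deceased: Rashida. That 1/8 share is carried to generation 3.
At generation 3 (Nabil, Karim, Farouk) there are 3 shares of (1/8)/3 = 1/24 each.
Living: Nabil, Karim, and Farouk — each takes 1/24.

Fahad 1/8; Farouk 1/24; Hamid 1/8; Hanan 1/8; Jamal 1/8; Karim 1/24; Khalida 1/8; Layth 1/8; Nabil 1/24; Umar 1/8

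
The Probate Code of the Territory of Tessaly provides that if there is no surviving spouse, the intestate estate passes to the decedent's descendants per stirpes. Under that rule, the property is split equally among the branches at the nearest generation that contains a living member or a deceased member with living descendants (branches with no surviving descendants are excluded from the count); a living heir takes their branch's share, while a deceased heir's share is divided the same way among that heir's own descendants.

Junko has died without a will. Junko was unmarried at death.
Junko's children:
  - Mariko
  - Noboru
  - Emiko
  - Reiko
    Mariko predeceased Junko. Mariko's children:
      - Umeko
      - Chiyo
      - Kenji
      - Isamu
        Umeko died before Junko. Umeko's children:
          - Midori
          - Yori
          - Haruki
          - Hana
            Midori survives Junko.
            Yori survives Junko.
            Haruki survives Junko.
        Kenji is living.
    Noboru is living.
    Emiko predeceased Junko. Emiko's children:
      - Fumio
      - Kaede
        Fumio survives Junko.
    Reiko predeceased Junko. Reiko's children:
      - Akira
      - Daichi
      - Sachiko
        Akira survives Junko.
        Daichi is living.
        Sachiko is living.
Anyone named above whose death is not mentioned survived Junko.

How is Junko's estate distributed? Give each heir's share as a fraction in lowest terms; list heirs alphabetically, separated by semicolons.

There is no surviving spouse, so the entire estate passes to Junko's descendants per stirpes.
The estate is divided into 4 equal shares of 1/4 among Mariko, Noboru, Emiko, Reiko.
Mariko predeceased; the 1/4 allotted to Mariko's branch passes to Mariko's issue by representation.
The 1/4 is divided into 4 equal shares of 1/16 among Umeko, Chiyo, Kenji, Isamu.
Umeko predeceased; the 1/16 allotted to Umeko's branch passes to Umeko's issue by representation.
The 1/16 is divided into 4 equal shares of 1/64 among Midori, Yori, Haruki, Hana.
Midori is living and takes 1/64.
Yori is living and takes 1/64.
Haruki is living and takes 1/64.
Hana is living and takes 1/64.
Chiyo is living and takes 1/16.
Kenji is living and takes 1/16.
Isamu is living and takes 1/16.
Noboru is living and takes 1/4.
Emiko predeceased; the 1/4 allotted to Emiko's branch passes to Emiko's issue by representation.
The 1/4 is divided into 2 equal shares of 1/8 among Fumio, Kaede.
Fumio is living and takes 1/8.
Kaede is living and takes 1/8.
Reiko predeceased; the 1/4 allotted to Reiko's branch passes to Reiko's issue by representation.
The 1/4 is divided into 3 equal shares of 1/12 among Akira, Daichi, Sachiko.
Akira is living and takes 1/12.
Daichi is living and takes 1/12.
Sachiko is living and takes 1/12.

Akira 1/12; Chiyo 1/16; Daichi 1/12; Fumio 1/8; Hana 1/64; Haruki 1/64; Isamu 1/16; Kaede 1/8; Kenji 1/16; Midori 1/64; Noboru 1/4; Sachiko 1/12; Yori 1/64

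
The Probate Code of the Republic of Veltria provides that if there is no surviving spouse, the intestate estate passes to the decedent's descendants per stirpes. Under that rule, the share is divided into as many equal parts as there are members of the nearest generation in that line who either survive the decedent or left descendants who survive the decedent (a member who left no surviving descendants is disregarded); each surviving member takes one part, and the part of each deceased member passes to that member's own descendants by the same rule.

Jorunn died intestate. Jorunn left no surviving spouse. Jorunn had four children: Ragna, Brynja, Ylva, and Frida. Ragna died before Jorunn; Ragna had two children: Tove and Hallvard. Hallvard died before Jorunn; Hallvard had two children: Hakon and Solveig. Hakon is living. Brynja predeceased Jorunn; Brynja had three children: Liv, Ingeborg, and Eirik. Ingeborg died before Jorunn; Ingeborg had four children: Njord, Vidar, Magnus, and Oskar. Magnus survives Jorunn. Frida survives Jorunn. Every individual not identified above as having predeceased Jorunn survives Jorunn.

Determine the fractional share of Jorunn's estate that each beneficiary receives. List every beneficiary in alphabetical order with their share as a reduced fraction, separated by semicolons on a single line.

Eirik 1/12; Frida 1/4; Hakon 1/16; Liv 1/12; Magnus 1/48; Njord 1/48; Oskar 1/48; Solveig 1/16; Tove 1/8; Vidar 1/48; Ylva 1/4

There is no surviving spouse, so the entire estate passes to Jorunn's descendants per stirpes.
The estate is divided into 4 equal shares of 1/4 among Ragna, Brynja, Ylva, Frida.
Ragna predeceased; the 1/4 allotted to Ragna's branch passes to Ragna's issue by representation.
The 1/4 is divided into 2 equal shares of 1/8 among Tove, Hallvard.
Tove is living and takes 1/8.
Hallvard predeceased; the 1/8 allotted to Hallvard's branch passes to Hallvard's issue by representation.
The 1/8 is divided into 2 equal shares of 1/16 among Hakon, Solveig.
Hakon is living and takes 1/16.
Solveig is living and takes 1/16.
Brynja predeceased; the 1/4 allotted to Brynja's branch passes to Brynja's issue by representation.
The 1/4 is divided into 3 equal shares of 1/12 among Liv, Ingeborg, Eirik.
Liv is living and takes 1/12.
Ingeborg predeceased; the 1/12 allotted to Ingeborg's branch passes to Ingeborg's issue by representation.
The 1/12 is divided into 4 equal shares of 1/48 among Njord, Vidar, Magnus, Oskar.
Njord is living and takes 1/48.
Vidar is living and takes 1/48.
Magnus is living and takes 1/48.
Oskar is living and takes 1/48.
Eirik is living and takes 1/12.
Ylva is living and takes 1/4.
Frida is living and takes 1/4.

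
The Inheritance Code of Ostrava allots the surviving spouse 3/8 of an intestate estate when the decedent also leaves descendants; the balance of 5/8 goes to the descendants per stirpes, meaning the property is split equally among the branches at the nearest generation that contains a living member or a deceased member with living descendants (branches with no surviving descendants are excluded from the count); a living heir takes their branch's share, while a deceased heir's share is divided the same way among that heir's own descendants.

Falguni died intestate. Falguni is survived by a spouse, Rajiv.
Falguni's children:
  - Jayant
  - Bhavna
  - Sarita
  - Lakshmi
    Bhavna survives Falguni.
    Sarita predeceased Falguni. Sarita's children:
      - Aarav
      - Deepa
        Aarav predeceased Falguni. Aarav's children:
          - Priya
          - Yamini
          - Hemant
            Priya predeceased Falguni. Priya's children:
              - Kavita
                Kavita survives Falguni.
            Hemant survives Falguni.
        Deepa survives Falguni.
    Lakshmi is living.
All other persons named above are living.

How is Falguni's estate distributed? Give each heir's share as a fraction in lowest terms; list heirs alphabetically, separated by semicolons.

Rajiv, as surviving spouse, takes 3/8.
The remaining 5/8 passes to Falguni's descendants per stirpes.
The 5/8 is divided into 4 equal shares of 5/32 among Jayant, Bhavna, Sarita, Lakshmi.
Jayant is living and takes 5/32.
Bhavna is living and takes 5/32.
Sarita predeceased; the 5/32 allotted to Sarita's branch passes to Sarita's issue by representation.
The 5/32 is divided into 2 equal shares of 5/64 among Aarav, Deepa.
Aarav predeceased; the 5/64 allotted to Aarav's branch passes to Aarav's issue by representation.
The 5/64 is divided into 3 equal shares of 5/192 among Priya, Yamini, Hemant.
Priya predeceased; the 5/192 allotted to Priya's branch passes to Priya's issue by representation.
Kavita is the sole taker at this level and receives the full 5/192.
Yamini is living and takes 5/192.
Hemant is living and takes 5/192.
Deepa is living and takes 5/64.
Lakshmi is living and takes 5/32.

Bhavna 5/32; Deepa 5/64; Hemant 5/192; Jayant 5/32; Kavita 5/192; Lakshmi 5/32; Rajiv 3/8; Yamini 5/192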